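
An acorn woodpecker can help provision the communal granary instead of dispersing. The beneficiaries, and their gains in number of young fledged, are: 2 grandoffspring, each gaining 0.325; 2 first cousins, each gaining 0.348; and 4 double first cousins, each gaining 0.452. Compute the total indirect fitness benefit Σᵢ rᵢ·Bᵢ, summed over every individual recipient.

r to a grandoffspring = 1/4 (two parent–offspring links: r = (1/2)^2 = 1/4).
r to a first cousin = 0.125 (first cousins share one grandparent pair — two paths of length 4: r = 2·(1/2)^4 = 1/8).
r to a double first cousin = 1/4 (double first cousins share both grandparent pairs — four paths of length 4: r = 4·(1/2)^4 = 1/4).
Summing one r·B term per recipient: 2·0.25·0.325 + 2·0.125·0.348 + 4·0.25·0.452 = 0.7015.

0.7015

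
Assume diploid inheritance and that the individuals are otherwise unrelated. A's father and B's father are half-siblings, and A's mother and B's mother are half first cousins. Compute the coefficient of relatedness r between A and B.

0.078125

Independent pedigree routes through distinct common ancestors add.
A and B are related in two ways: half first cousins through their fathers (r = 1/16) and half second cousins through their mothers (r = 1/64).
r = 1/16 + 1/64 = 0.078125.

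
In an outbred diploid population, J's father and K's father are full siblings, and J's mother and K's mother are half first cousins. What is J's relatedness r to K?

0.140625

With two independent routes of shared ancestry, r is the sum of the two contributions.
J and K are related in two ways: first cousins through their fathers (r = 1/8) and half second cousins through their mothers (r = 1/64).
r = 1/8 + 1/64 = 0.140625.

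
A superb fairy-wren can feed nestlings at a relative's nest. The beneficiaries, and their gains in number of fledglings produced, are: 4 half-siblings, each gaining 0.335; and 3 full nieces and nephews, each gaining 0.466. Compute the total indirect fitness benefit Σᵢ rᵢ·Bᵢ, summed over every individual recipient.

0.6845

r to a half-sibling = 1/4 (half-sibs share one parent — one path of length 2: r = (1/2)^2 = 1/4).
r to a full niece or nephew = 1/4 (full aunt/uncle↔niece/nephew: two paths of length 3 through the shared grandparent pair: r = 2·(1/2)^3 = 1/4).
Summing one r·B term per recipient: 4·0.25·0.335 + 3·0.25·0.466 = 0.6845.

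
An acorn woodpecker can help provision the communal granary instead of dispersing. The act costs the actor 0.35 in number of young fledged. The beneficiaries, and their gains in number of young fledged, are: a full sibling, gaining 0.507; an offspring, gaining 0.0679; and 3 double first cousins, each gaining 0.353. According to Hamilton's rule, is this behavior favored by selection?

Hamilton's rule: the trait is favored when the sum of r·B over every recipient exceeds the actor's cost C.
r to a full sibling = 1/2 (full sibs share both parents — two paths of length 2: r = 2·(1/2)^2 = 1/2).
r to an offspring = 0.5 (one parent–offspring link: r = (1/2)^1 = 1/2).
r to a double first cousin = 1/4 (double first cousins share both grandparent pairs — four paths of length 4: r = 4·(1/2)^4 = 1/4).
Summing one r·B term per recipient: 1·0.5·0.507 + 1·0.5·0.0679 + 3·0.25·0.353 = 0.5522.
0.5522 > 0.35: the indirect benefit exceeds the cost.

Yes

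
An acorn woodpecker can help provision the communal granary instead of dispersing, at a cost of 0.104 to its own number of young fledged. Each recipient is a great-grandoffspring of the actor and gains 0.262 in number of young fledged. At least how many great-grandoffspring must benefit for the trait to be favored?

r to a great-grandoffspring = 0.125 (three parent–offspring links: r = (1/2)^3 = 1/8).
Hamilton's rule: n·r·B > C  ⇒  n > C/(r·B) = 0.104/(0.125·0.262) = 3.176.
The smallest integer exceeding 3.176 is 4.

4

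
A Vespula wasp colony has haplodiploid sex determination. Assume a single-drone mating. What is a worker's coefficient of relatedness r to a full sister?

0.75

Haplodiploid full sisters inherit their father's entire haploid genome identically (contributing 1/2) and on average half of their mother's contribution (1/2 · 1/2 = 1/4); r = 1/2 + 1/4 = 3/4.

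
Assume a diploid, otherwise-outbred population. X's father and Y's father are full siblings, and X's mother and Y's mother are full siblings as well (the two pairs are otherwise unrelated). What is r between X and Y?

0.25

With two independent routes of shared ancestry, r is the sum of the two contributions.
X and Y are related in two ways: first cousins through their fathers (r = 1/8) and first cousins through their mothers (r = 1/8) — i.e. double first cousins.
r = 1/8 + 1/8 = 1/4 = 0.25.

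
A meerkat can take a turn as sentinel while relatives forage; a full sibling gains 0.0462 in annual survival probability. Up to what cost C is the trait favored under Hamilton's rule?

0.0231

r to a full sibling = 0.5 (full sibs share both parents — two paths of length 2: r = 2·(1/2)^2 = 1/2).
Hamilton's rule: n·r·B > C, so the trait is favored while C < n·r·B = 1·0.5·0.0462 = 0.0231.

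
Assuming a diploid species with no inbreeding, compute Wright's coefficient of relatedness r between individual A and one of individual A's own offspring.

Each parent–offspring link contributes a factor of 1/2, and independent paths through distinct common ancestors add.
One parent–offspring link: r = (1/2)^1 = 1/2.

0.5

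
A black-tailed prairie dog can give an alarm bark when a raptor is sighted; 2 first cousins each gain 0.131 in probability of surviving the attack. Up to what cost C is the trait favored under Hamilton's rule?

0.03275

r to a first cousin = 1/8 (first cousins share one grandparent pair — two paths of length 4: r = 2·(1/2)^4 = 1/8).
Hamilton's rule: n·r·B > C, so the trait is favored while C < n·r·B = 2·0.125·0.131 = 0.03275.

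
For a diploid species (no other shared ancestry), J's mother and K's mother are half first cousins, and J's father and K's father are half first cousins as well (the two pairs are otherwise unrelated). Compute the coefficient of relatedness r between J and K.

0.03125

Wright's path rule: contributions from independent ancestry routes add.
J and K are related in two ways: half second cousins through their mothers (r = 1/64) and half second cousins through their fathers (r = 1/64).
r = 1/64 + 1/64 = 1/32 = 0.03125.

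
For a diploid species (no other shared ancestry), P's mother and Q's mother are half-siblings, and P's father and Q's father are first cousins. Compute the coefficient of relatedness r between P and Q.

0.09375

Wright's path rule: contributions from independent ancestry routes add.
P and Q are related in two ways: half first cousins through their mothers (r = 1/16) and second cousins through their fathers (r = 1/32).
r = 1/16 + 1/32 = 0.09375.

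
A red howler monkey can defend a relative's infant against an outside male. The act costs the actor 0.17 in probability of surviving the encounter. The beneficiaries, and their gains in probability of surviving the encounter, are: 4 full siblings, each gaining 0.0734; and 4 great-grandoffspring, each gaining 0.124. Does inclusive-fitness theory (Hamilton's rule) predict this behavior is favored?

Yes

Hamilton's rule: the trait is favored when the sum of r·B over every recipient exceeds the actor's cost C.
r to a full sibling = 1/2 (full sibs share both parents — two paths of length 2: r = 2·(1/2)^2 = 1/2).
r to a great-grandoffspring = 0.125 (three parent–offspring links: r = (1/2)^3 = 1/8).
Summing one r·B term per recipient: 4·0.5·0.0734 + 4·0.125·0.124 = 0.2088.
0.2088 > 0.17: the indirect benefit exceeds the cost.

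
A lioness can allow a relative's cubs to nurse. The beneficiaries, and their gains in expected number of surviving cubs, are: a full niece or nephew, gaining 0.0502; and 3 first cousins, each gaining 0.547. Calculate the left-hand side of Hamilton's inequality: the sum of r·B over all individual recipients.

0.217675

r to a full niece or nephew = 0.25 (full aunt/uncle↔niece/nephew: two paths of length 3 through the shared grandparent pair: r = 2·(1/2)^3 = 1/4).
r to a first cousin = 0.125 (first cousins share one grandparent pair — two paths of length 4: r = 2·(1/2)^4 = 1/8).
Summing one r·B term per recipient: 1·0.25·0.0502 + 3·0.125·0.547 = 0.217675.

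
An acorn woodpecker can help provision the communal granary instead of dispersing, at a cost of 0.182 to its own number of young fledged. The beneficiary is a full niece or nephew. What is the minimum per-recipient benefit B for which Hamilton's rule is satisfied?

r to a full niece or nephew = 1/4 (full aunt/uncle↔niece/nephew: two paths of length 3 through the shared grandparent pair: r = 2·(1/2)^3 = 1/4).
Hamilton's rule with n recipients of equal r: n·r·B > C, so B > C/(n·r) = 0.182/(1·0.25) = 0.728.

0.728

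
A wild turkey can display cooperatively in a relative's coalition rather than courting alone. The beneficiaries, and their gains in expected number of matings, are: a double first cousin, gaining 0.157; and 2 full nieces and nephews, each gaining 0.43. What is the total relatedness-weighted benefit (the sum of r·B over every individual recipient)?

0.25425

r to a double first cousin = 1/4 (double first cousins share both grandparent pairs — four paths of length 4: r = 4·(1/2)^4 = 1/4).
r to a full niece or nephew = 0.25 (full aunt/uncle↔niece/nephew: two paths of length 3 through the shared grandparent pair: r = 2·(1/2)^3 = 1/4).
Summing one r·B term per recipient: 1·0.25·0.157 + 2·0.25·0.43 = 0.25425.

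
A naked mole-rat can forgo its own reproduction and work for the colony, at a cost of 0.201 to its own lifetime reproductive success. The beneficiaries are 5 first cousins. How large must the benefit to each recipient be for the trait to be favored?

r to a first cousin = 1/8 (first cousins share one grandparent pair — two paths of length 4: r = 2·(1/2)^4 = 1/8).
Hamilton's rule with n recipients of equal r: n·r·B > C, so B > C/(n·r) = 0.201/(5·0.125) = 0.3216.

0.3216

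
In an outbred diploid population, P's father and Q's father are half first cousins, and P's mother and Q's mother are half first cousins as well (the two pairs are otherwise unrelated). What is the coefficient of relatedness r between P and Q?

0.03125

Independent pedigree routes through distinct common ancestors add.
P and Q are related in two ways: half second cousins through their fathers (r = 1/64) and half second cousins through their mothers (r = 1/64).
r = 1/64 + 1/64 = 1/32 = 0.03125.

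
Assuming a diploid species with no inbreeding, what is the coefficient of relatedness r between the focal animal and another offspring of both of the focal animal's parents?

0.5

Each parent–offspring link contributes a factor of 1/2, and independent paths through distinct common ancestors add.
Full sibs share both parents — two paths of length 2: r = 2·(1/2)^2 = 1/2.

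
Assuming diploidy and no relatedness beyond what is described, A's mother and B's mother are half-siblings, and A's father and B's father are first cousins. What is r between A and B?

Wright's path rule: contributions from independent ancestry routes add.
A and B are related in two ways: half first cousins through their mothers (r = 1/16) and second cousins through their fathers (r = 1/32).
r = 1/16 + 1/32 = 0.09375.

0.09375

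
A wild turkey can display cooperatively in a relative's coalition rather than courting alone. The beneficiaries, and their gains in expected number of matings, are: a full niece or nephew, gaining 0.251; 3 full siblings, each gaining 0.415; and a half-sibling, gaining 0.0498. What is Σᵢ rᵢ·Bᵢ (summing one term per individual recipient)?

0.6977

r to a full niece or nephew = 0.25 (full aunt/uncle↔niece/nephew: two paths of length 3 through the shared grandparent pair: r = 2·(1/2)^3 = 1/4).
r to a full sibling = 0.5 (full sibs share both parents — two paths of length 2: r = 2·(1/2)^2 = 1/2).
r to a half-sibling = 0.25 (half-sibs share one parent — one path of length 2: r = (1/2)^2 = 1/4).
Summing one r·B term per recipient: 1·0.25·0.251 + 3·0.5·0.415 + 1·0.25·0.0498 = 0.6977.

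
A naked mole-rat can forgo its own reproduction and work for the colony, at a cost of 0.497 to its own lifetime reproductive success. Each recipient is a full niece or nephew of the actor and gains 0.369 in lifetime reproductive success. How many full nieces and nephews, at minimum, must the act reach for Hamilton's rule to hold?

r to a full niece or nephew = 1/4 (full aunt/uncle↔niece/nephew: two paths of length 3 through the shared grandparent pair: r = 2·(1/2)^3 = 1/4).
Hamilton's rule: n·r·B > C  ⇒  n > C/(r·B) = 0.497/(0.25·0.369) = 5.388.
The smallest integer exceeding 5.388 is 6.

6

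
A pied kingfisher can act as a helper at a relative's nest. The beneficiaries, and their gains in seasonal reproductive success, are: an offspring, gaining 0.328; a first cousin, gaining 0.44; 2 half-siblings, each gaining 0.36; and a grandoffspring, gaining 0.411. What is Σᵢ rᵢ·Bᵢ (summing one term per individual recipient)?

0.50175

r to an offspring = 1/2 (one parent–offspring link: r = (1/2)^1 = 1/2).
r to a first cousin = 0.125 (first cousins share one grandparent pair — two paths of length 4: r = 2·(1/2)^4 = 1/8).
r to a half-sibling = 1/4 (half-sibs share one parent — one path of length 2: r = (1/2)^2 = 1/4).
r to a grandoffspring = 0.25 (two parent–offspring links: r = (1/2)^2 = 1/4).
Summing one r·B term per recipient: 1·0.5·0.328 + 1·0.125·0.44 + 2·0.25·0.36 + 1·0.25·0.411 = 0.50175.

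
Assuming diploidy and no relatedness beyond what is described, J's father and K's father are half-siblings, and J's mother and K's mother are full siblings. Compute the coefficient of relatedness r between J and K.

0.1875

Wright's path rule: contributions from independent ancestry routes add.
J and K are related in two ways: half first cousins through their fathers (r = 1/16) and first cousins through their mothers (r = 1/8).
r = 1/16 + 1/8 = 3/16 = 0.1875.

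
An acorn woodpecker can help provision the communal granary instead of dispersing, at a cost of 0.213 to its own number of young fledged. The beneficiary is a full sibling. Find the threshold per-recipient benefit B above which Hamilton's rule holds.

r to a full sibling = 0.5 (full sibs share both parents — two paths of length 2: r = 2·(1/2)^2 = 1/2).
Hamilton's rule with n recipients of equal r: n·r·B > C, so B > C/(n·r) = 0.213/(1·0.5) = 0.426.

0.426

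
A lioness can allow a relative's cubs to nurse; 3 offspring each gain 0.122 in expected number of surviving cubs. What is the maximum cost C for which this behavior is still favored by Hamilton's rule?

r to an offspring = 0.5 (one parent–offspring link: r = (1/2)^1 = 1/2).
Hamilton's rule: n·r·B > C, so the trait is favored while C < n·r·B = 3·0.5·0.122 = 0.183.

0.183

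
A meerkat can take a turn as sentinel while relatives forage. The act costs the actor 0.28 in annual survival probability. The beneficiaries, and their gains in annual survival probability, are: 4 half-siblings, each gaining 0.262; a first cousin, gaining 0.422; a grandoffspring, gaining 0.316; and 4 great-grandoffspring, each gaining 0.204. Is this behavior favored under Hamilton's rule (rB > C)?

Yes

Hamilton's rule: the trait is favored when the sum of r·B over every recipient exceeds the actor's cost C.
r to a half-sibling = 1/4 (half-sibs share one parent — one path of length 2: r = (1/2)^2 = 1/4).
r to a first cousin = 0.125 (first cousins share one grandparent pair — two paths of length 4: r = 2·(1/2)^4 = 1/8).
r to a grandoffspring = 0.25 (two parent–offspring links: r = (1/2)^2 = 1/4).
r to a great-grandoffspring = 1/8 (three parent–offspring links: r = (1/2)^3 = 1/8).
Summing one r·B term per recipient: 4·0.25·0.262 + 1·0.125·0.422 + 1·0.25·0.316 + 4·0.125·0.204 = 0.49575.
0.49575 > 0.28: the indirect benefit exceeds the cost.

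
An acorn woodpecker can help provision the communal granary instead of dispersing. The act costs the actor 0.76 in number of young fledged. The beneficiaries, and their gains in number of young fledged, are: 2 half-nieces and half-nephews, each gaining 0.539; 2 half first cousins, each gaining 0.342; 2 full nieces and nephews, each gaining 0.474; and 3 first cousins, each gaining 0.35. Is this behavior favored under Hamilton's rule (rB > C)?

No

Hamilton's rule: the trait is favored when the sum of r·B over every recipient exceeds the actor's cost C.
r to a half-niece or half-nephew = 0.125 (half-aunt/uncle↔niece/nephew: one path of length 3: r = (1/2)^3 = 1/8).
r to a half first cousin = 0.0625 (half first cousins share one grandparent — one path of length 4: r = (1/2)^4 = 1/16).
r to a full niece or nephew = 1/4 (full aunt/uncle↔niece/nephew: two paths of length 3 through the shared grandparent pair: r = 2·(1/2)^3 = 1/4).
r to a first cousin = 0.125 (first cousins share one grandparent pair — two paths of length 4: r = 2·(1/2)^4 = 1/8).
Summing one r·B term per recipient: 2·0.125·0.539 + 2·0.0625·0.342 + 2·0.25·0.474 + 3·0.125·0.35 = 0.54575.
0.54575 < 0.76: the indirect benefit is less than the cost.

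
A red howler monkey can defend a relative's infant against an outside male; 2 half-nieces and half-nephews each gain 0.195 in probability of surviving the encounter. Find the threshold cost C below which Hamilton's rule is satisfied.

0.04875

r to a half-niece or half-nephew = 1/8 (half-aunt/uncle↔niece/nephew: one path of length 3: r = (1/2)^3 = 1/8).
Hamilton's rule: n·r·B > C, so the trait is favored while C < n·r·B = 2·0.125·0.195 = 0.04875.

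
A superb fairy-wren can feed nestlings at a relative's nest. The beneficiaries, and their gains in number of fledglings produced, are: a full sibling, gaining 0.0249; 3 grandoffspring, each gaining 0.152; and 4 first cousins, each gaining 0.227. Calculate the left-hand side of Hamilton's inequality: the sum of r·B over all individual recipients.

r to a full sibling = 0.5 (full sibs share both parents — two paths of length 2: r = 2·(1/2)^2 = 1/2).
r to a grandoffspring = 1/4 (two parent–offspring links: r = (1/2)^2 = 1/4).
r to a first cousin = 0.125 (first cousins share one grandparent pair — two paths of length 4: r = 2·(1/2)^4 = 1/8).
Summing one r·B term per recipient: 1·0.5·0.0249 + 3·0.25·0.152 + 4·0.125·0.227 = 0.23995.

0.23995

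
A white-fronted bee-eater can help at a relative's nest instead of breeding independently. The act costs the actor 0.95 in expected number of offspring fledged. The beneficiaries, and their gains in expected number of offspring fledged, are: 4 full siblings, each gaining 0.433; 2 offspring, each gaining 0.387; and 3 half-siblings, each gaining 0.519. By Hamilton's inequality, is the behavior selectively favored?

Hamilton's rule: the trait is favored when the sum of r·B over every recipient exceeds the actor's cost C.
r to a full sibling = 1/2 (full sibs share both parents — two paths of length 2: r = 2·(1/2)^2 = 1/2).
r to an offspring = 0.5 (one parent–offspring link: r = (1/2)^1 = 1/2).
r to a half-sibling = 1/4 (half-sibs share one parent — one path of length 2: r = (1/2)^2 = 1/4).
Summing one r·B term per recipient: 4·0.5·0.433 + 2·0.5·0.387 + 3·0.25·0.519 = 1.64225.
1.64225 > 0.95: the indirect benefit exceeds the cost.

Yes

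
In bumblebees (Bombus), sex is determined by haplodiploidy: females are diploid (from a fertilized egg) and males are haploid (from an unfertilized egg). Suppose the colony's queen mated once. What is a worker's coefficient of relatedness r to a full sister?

0.75

Haplodiploid full sisters inherit their father's entire haploid genome identically (contributing 1/2) and on average half of their mother's contribution (1/2 · 1/2 = 1/4); r = 1/2 + 1/4 = 3/4.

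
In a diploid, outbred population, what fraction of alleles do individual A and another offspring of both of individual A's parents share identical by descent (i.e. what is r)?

0.5

Each parent–offspring link contributes a factor of 1/2, and independent paths through distinct common ancestors add.
Full sibs share both parents — two paths of length 2: r = 2·(1/2)^2 = 1/2.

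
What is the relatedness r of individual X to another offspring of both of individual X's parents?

Each parent–offspring link contributes a factor of 1/2, and independent paths through distinct common ancestors add.
Full sibs share both parents — two paths of length 2: r = 2·(1/2)^2 = 1/2.

0.5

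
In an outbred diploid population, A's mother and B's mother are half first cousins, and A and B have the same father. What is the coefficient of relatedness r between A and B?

Independent pedigree routes through distinct common ancestors add.
A and B are related in two ways: half second cousins through their mothers (r = 1/64) and half-sibs through their shared father (r = 1/4).
r = 1/64 + 1/4 = 17/64 = 0.265625.

0.265625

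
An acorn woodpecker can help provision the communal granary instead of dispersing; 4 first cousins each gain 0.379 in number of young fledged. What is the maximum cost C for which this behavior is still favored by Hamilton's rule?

r to a first cousin = 1/8 (first cousins share one grandparent pair — two paths of length 4: r = 2·(1/2)^4 = 1/8).
Hamilton's rule: n·r·B > C, so the trait is favored while C < n·r·B = 4·0.125·0.379 = 0.1895.

0.1895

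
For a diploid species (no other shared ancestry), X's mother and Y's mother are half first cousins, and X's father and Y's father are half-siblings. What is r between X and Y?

Wright's path rule: contributions from independent ancestry routes add.
X and Y are related in two ways: half second cousins through their mothers (r = 1/64) and half first cousins through their fathers (r = 1/16).
r = 1/64 + 1/16 = 0.078125.

0.078125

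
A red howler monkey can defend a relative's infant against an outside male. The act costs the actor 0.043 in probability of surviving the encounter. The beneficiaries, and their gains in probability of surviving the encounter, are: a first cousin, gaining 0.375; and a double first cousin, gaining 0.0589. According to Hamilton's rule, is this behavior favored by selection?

Hamilton's rule: the trait is favored when the sum of r·B over every recipient exceeds the actor's cost C.
r to a first cousin = 0.125 (first cousins share one grandparent pair — two paths of length 4: r = 2·(1/2)^4 = 1/8).
r to a double first cousin = 1/4 (double first cousins share both grandparent pairs — four paths of length 4: r = 4·(1/2)^4 = 1/4).
Summing one r·B term per recipient: 1·0.125·0.375 + 1·0.25·0.0589 = 0.0616.
0.0616 > 0.043: the indirect benefit exceeds the cost.

Yes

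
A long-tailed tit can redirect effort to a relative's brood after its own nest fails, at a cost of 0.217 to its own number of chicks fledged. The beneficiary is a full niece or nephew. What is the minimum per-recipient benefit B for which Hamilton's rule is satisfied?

0.868

r to a full niece or nephew = 1/4 (full aunt/uncle↔niece/nephew: two paths of length 3 through the shared grandparent pair: r = 2·(1/2)^3 = 1/4).
Hamilton's rule with n recipients of equal r: n·r·B > C, so B > C/(n·r) = 0.217/(1·0.25) = 0.868.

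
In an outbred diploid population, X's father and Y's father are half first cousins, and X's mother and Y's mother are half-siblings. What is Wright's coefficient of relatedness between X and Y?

0.078125

Relatedness sums over independent paths through distinct common ancestors.
X and Y are related in two ways: half second cousins through their fathers (r = 1/64) and half first cousins through their mothers (r = 1/16).
r = 1/64 + 1/16 = 5/64 = 0.078125.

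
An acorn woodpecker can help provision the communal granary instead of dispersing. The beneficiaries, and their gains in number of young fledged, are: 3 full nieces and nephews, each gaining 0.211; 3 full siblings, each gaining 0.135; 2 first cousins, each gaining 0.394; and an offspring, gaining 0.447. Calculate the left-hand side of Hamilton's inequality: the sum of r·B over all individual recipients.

r to a full niece or nephew = 1/4 (full aunt/uncle↔niece/nephew: two paths of length 3 through the shared grandparent pair: r = 2·(1/2)^3 = 1/4).
r to a full sibling = 1/2 (full sibs share both parents — two paths of length 2: r = 2·(1/2)^2 = 1/2).
r to a first cousin = 0.125 (first cousins share one grandparent pair — two paths of length 4: r = 2·(1/2)^4 = 1/8).
r to an offspring = 1/2 (one parent–offspring link: r = (1/2)^1 = 1/2).
Summing one r·B term per recipient: 3·0.25·0.211 + 3·0.5·0.135 + 2·0.125·0.394 + 1·0.5·0.447 = 0.68275.

0.68275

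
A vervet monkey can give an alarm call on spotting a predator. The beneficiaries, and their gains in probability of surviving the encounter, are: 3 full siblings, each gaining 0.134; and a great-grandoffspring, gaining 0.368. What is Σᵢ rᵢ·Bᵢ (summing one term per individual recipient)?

0.247

r to a full sibling = 0.5 (full sibs share both parents — two paths of length 2: r = 2·(1/2)^2 = 1/2).
r to a great-grandoffspring = 0.125 (three parent–offspring links: r = (1/2)^3 = 1/8).
Summing one r·B term per recipient: 3·0.5·0.134 + 1·0.125·0.368 = 0.247.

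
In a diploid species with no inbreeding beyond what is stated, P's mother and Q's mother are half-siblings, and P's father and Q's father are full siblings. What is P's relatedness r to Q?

0.1875

Relatedness sums over independent paths through distinct common ancestors.
P and Q are related in two ways: half first cousins through their mothers (r = 1/16) and first cousins through their fathers (r = 1/8).
r = 1/16 + 1/8 = 0.1875.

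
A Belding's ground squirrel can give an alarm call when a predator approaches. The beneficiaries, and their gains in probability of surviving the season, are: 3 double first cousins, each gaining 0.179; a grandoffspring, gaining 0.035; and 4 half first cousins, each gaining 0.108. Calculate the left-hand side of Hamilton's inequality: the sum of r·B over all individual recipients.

0.17

r to a double first cousin = 1/4 (double first cousins share both grandparent pairs — four paths of length 4: r = 4·(1/2)^4 = 1/4).
r to a grandoffspring = 1/4 (two parent–offspring links: r = (1/2)^2 = 1/4).
r to a half first cousin = 1/16 (half first cousins share one grandparent — one path of length 4: r = (1/2)^4 = 1/16).
Summing one r·B term per recipient: 3·0.25·0.179 + 1·0.25·0.035 + 4·0.0625·0.108 = 0.17.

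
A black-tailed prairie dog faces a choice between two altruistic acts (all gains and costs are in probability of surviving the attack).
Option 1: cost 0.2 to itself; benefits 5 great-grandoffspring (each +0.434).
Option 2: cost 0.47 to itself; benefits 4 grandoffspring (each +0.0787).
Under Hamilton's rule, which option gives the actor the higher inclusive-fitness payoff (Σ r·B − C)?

Option 1: r to a great-grandoffspring = 0.125.
Option 1: Σ r·B − C = (5·0.125·0.434) − 0.2 = 0.07125.
Option 2: r to a grandoffspring = 0.25.
Option 2: Σ r·B − C = (4·0.25·0.0787) − 0.47 = -0.3913.
Option 1 has the higher net inclusive-fitness payoff.

Option 1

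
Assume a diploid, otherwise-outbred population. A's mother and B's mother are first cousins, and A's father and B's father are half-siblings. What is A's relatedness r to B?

0.09375

Wright's path rule: contributions from independent ancestry routes add.
A and B are related in two ways: second cousins through their mothers (r = 1/32) and half first cousins through their fathers (r = 1/16).
r = 1/32 + 1/16 = 3/32 = 0.09375.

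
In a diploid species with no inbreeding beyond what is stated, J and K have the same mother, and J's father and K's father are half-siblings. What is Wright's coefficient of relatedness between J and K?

Independent pedigree routes through distinct common ancestors add.
J and K are related in two ways: half-sibs through their shared mother (r = 1/4) and half first cousins through their fathers (r = 1/16).
r = 1/4 + 1/16 = 5/16 = 0.3125.

0.3125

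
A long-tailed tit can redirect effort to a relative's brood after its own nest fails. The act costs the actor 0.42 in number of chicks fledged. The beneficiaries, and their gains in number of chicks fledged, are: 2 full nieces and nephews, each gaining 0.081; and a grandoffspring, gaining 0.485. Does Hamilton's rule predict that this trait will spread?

Hamilton's rule: the trait is favored when the sum of r·B over every recipient exceeds the actor's cost C.
r to a full niece or nephew = 0.25 (full aunt/uncle↔niece/nephew: two paths of length 3 through the shared grandparent pair: r = 2·(1/2)^3 = 1/4).
r to a grandoffspring = 1/4 (two parent–offspring links: r = (1/2)^2 = 1/4).
Summing one r·B term per recipient: 2·0.25·0.081 + 1·0.25·0.485 = 0.16175.
0.16175 < 0.42: the indirect benefit is less than the cost.

No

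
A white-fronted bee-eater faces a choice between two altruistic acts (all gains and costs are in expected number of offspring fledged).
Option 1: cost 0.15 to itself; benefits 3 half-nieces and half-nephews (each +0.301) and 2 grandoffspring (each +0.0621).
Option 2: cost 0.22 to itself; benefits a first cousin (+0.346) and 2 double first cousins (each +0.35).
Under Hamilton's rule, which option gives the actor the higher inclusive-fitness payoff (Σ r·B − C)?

Option 2

Option 1: r to a half-niece or half-nephew = 0.125.
Option 1: r to a grandoffspring = 0.25.
Option 1: Σ r·B − C = (3·0.125·0.301 + 2·0.25·0.0621) − 0.15 = -0.006075.
Option 2: r to a first cousin = 0.125.
Option 2: r to a double first cousin = 0.25.
Option 2: Σ r·B − C = (1·0.125·0.346 + 2·0.25·0.35) − 0.22 = -0.00175.
Option 2 has the higher net inclusive-fitness payoff.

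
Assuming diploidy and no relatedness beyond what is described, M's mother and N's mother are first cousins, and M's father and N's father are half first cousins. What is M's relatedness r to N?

Wright's path rule: contributions from independent ancestry routes add.
M and N are related in two ways: second cousins through their mothers (r = 1/32) and half second cousins through their fathers (r = 1/64).
r = 1/32 + 1/64 = 0.046875.

0.046875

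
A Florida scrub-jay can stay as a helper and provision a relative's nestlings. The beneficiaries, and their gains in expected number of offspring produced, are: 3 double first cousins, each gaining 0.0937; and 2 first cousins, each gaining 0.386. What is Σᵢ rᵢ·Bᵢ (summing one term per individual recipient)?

0.166775

r to a double first cousin = 0.25 (double first cousins share both grandparent pairs — four paths of length 4: r = 4·(1/2)^4 = 1/4).
r to a first cousin = 1/8 (first cousins share one grandparent pair — two paths of length 4: r = 2·(1/2)^4 = 1/8).
Summing one r·B term per recipient: 3·0.25·0.0937 + 2·0.125·0.386 = 0.166775.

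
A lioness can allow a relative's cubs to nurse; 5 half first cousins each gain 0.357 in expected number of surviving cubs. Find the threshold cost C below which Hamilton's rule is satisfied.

r to a half first cousin = 1/16 (half first cousins share one grandparent — one path of length 4: r = (1/2)^4 = 1/16).
Hamilton's rule: n·r·B > C, so the trait is favored while C < n·r·B = 5·0.0625·0.357 = 0.1115625.

0.1115625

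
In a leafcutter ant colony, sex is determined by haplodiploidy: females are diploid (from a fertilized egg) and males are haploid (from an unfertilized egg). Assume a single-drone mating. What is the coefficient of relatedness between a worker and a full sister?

Haplodiploid full sisters inherit their father's entire haploid genome identically (contributing 1/2) and on average half of their mother's contribution (1/2 · 1/2 = 1/4); r = 1/2 + 1/4 = 3/4.

0.75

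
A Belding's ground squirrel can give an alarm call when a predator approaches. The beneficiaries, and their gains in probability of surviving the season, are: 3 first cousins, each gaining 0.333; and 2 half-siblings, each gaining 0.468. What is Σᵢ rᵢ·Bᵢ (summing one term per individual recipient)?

0.358875

r to a first cousin = 1/8 (first cousins share one grandparent pair — two paths of length 4: r = 2·(1/2)^4 = 1/8).
r to a half-sibling = 1/4 (half-sibs share one parent — one path of length 2: r = (1/2)^2 = 1/4).
Summing one r·B term per recipient: 3·0.125·0.333 + 2·0.25·0.468 = 0.358875.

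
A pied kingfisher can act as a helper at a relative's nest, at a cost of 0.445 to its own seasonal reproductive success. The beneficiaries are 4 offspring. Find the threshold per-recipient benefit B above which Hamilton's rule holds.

0.2225

r to an offspring = 0.5 (one parent–offspring link: r = (1/2)^1 = 1/2).
Hamilton's rule with n recipients of equal r: n·r·B > C, so B > C/(n·r) = 0.445/(4·0.5) = 0.2225.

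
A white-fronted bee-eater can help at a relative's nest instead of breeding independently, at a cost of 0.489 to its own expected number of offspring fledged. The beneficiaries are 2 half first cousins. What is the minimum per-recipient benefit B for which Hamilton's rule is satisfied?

r to a half first cousin = 0.0625 (half first cousins share one grandparent — one path of length 4: r = (1/2)^4 = 1/16).
Hamilton's rule with n recipients of equal r: n·r·B > C, so B > C/(n·r) = 0.489/(2·0.0625) = 3.912.

3.912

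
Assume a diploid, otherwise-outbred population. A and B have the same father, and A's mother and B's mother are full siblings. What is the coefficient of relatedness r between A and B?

Wright's path rule: contributions from independent ancestry routes add.
A and B are related in two ways: half-sibs through their shared father (r = 1/4) and first cousins through their mothers (r = 1/8).
r = 1/4 + 1/8 = 3/8 = 0.375.

0.375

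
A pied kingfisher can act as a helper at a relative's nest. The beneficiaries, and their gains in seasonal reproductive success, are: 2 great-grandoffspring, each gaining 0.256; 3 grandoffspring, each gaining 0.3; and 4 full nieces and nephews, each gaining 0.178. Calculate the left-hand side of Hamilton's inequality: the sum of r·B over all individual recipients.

0.467

r to a great-grandoffspring = 1/8 (three parent–offspring links: r = (1/2)^3 = 1/8).
r to a grandoffspring = 0.25 (two parent–offspring links: r = (1/2)^2 = 1/4).
r to a full niece or nephew = 0.25 (full aunt/uncle↔niece/nephew: two paths of length 3 through the shared grandparent pair: r = 2·(1/2)^3 = 1/4).
Summing one r·B term per recipient: 2·0.125·0.256 + 3·0.25·0.3 + 4·0.25·0.178 = 0.467.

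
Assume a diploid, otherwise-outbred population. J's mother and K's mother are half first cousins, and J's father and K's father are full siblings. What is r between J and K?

Relatedness sums over independent paths through distinct common ancestors.
J and K are related in two ways: half second cousins through their mothers (r = 1/64) and first cousins through their fathers (r = 1/8).
r = 1/64 + 1/8 = 0.140625.

0.140625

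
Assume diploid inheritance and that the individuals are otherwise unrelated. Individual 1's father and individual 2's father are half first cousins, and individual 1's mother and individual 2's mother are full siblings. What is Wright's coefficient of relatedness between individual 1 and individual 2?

Wright's path rule: contributions from independent ancestry routes add.
Individual 1 and individual 2 are related in two ways: half second cousins through their fathers (r = 1/64) and first cousins through their mothers (r = 1/8).
r = 1/64 + 1/8 = 9/64 = 0.140625.

0.140625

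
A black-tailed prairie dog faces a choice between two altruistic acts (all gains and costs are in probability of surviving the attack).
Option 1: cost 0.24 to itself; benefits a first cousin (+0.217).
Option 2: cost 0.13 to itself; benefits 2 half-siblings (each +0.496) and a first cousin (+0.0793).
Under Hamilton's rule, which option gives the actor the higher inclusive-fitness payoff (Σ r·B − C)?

Option 2

Option 1: r to a first cousin = 0.125.
Option 1: Σ r·B − C = (1·0.125·0.217) − 0.24 = -0.212875.
Option 2: r to a half-sibling = 0.25.
Option 2: r to a first cousin = 0.125.
Option 2: Σ r·B − C = (2·0.25·0.496 + 1·0.125·0.0793) − 0.13 = 0.1279125.
Option 2 has the higher net inclusive-fitness payoff.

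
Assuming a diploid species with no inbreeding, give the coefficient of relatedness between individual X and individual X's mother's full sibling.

Each parent–offspring link contributes a factor of 1/2, and independent paths through distinct common ancestors add.
Full aunt/uncle↔niece/nephew: two paths of length 3 through the shared grandparent pair: r = 2·(1/2)^3 = 1/4.

0.25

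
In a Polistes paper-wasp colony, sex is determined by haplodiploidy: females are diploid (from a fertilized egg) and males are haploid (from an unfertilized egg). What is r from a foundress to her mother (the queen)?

One meiotic link between diploid queen and diploid daughter: r = 1/2.

0.5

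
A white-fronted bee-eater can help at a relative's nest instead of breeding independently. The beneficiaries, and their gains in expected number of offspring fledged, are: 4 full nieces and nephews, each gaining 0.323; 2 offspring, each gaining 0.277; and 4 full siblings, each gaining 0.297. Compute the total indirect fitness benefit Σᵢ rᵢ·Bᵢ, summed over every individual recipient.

r to a full niece or nephew = 0.25 (full aunt/uncle↔niece/nephew: two paths of length 3 through the shared grandparent pair: r = 2·(1/2)^3 = 1/4).
r to an offspring = 1/2 (one parent–offspring link: r = (1/2)^1 = 1/2).
r to a full sibling = 0.5 (full sibs share both parents — two paths of length 2: r = 2·(1/2)^2 = 1/2).
Summing one r·B term per recipient: 4·0.25·0.323 + 2·0.5·0.277 + 4·0.5·0.297 = 1.194.

1.194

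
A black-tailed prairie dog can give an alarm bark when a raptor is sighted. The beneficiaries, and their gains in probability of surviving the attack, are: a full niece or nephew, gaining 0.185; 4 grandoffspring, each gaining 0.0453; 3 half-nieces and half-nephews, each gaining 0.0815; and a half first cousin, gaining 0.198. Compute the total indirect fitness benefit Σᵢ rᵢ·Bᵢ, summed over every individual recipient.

0.1344875

r to a full niece or nephew = 0.25 (full aunt/uncle↔niece/nephew: two paths of length 3 through the shared grandparent pair: r = 2·(1/2)^3 = 1/4).
r to a grandoffspring = 1/4 (two parent–offspring links: r = (1/2)^2 = 1/4).
r to a half-niece or half-nephew = 0.125 (half-aunt/uncle↔niece/nephew: one path of length 3: r = (1/2)^3 = 1/8).
r to a half first cousin = 0.0625 (half first cousins share one grandparent — one path of length 4: r = (1/2)^4 = 1/16).
Summing one r·B term per recipient: 1·0.25·0.185 + 4·0.25·0.0453 + 3·0.125·0.0815 + 1·0.0625·0.198 = 0.1344875.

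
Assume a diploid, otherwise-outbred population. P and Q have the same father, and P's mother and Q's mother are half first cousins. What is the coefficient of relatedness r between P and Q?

0.265625

Wright's path rule: contributions from independent ancestry routes add.
P and Q are related in two ways: half-sibs through their shared father (r = 1/4) and half second cousins through their mothers (r = 1/64).
r = 1/4 + 1/64 = 17/64 = 0.265625.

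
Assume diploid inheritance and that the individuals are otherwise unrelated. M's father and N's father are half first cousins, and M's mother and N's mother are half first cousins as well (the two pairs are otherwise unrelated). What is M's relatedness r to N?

0.03125

Wright's path rule: contributions from independent ancestry routes add.
M and N are related in two ways: half second cousins through their fathers (r = 1/64) and half second cousins through their mothers (r = 1/64).
r = 1/64 + 1/64 = 0.03125.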